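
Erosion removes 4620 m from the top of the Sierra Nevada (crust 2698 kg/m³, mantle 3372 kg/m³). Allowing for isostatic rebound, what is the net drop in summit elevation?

Rebound u = e ρ_c/ρ_m = 4620 m × 2698/3372 = 3697 m.
Net surface drop = e − u = 4620 m − 3697 m = e (ρ_m − ρ_c)/ρ_m = 923 m.

923 m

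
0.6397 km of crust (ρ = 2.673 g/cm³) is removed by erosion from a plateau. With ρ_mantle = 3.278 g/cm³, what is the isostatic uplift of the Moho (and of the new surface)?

0.522 km

Unloading: uplift u = e ρ_c/ρ_m = 0.6397 km × 2.673/3.278 = 0.522 km.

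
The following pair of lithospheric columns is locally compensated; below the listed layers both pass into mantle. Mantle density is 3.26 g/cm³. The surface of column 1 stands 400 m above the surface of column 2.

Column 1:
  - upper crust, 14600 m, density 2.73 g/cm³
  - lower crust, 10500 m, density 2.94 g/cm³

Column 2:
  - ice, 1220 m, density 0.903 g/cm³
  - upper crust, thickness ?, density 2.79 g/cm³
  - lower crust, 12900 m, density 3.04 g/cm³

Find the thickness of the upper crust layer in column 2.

Take the compensation level at the base of the deeper column (depth z_c below the surface of column 1) and equate Σ ρ_i t_i down to z_c; mantle fills any gap and the z_c terms cancel.
Column 1: 14600×2.73 + 10500×2.94 + (z_c − 25100)×3.26
Column 2: 400×0 + 1220×0.903 + x×2.79 + 12900×3.04 + (z_c − 400 − 14120 − x)×3.26
The z_c×3.26 term appears on both sides and cancels. Collect the known terms of each column as K = Σ(ρt)_known − 3.26 × (depth of known layers): K_1 = 70728 − 3.26×25100 = −11098; K_2 = 40317.66 − 3.26×(400 + 14120) = −7017.54.
Balance: K_1 = K_2 − x×(3.26 − 2.79), so x = (K_2 − K_1)/(3.26 − 2.79) = 4080.46/0.47 = 8680 m.

8680 m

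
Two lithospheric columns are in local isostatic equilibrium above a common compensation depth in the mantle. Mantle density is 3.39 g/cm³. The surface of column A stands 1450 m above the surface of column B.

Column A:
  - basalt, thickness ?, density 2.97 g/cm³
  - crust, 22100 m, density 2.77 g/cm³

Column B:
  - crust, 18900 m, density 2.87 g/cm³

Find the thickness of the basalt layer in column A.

Take the compensation level at the base of the deeper column (depth z_c below the surface of column A) and equate Σ ρ_i t_i down to z_c; mantle fills any gap and the z_c terms cancel.
Column A: x×2.97 + 22100×2.77 + (z_c − 22100 − x)×3.39
Column B: 1450×0 + 18900×2.87 + (z_c − 1450 − 18900)×3.39
The z_c×3.39 term appears on both sides and cancels. Collect the known terms of each column as K = Σ(ρt)_known − 3.39 × (depth of known layers): K_A = 61217 − 3.39×22100 = −13702; K_B = 54243 − 3.39×(1450 + 18900) = −14743.5.
Balance: K_A − x×(3.39 − 2.97) = K_B, so x = (K_A − K_B)/(3.39 − 2.97) = 1041.5/0.42 = 2480 m.

2480 m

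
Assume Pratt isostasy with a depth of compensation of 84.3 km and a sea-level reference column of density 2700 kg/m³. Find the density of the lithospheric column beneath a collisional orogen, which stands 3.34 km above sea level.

2600 kg/m³

Pratt balance: ρ_ref D = ρ (D + h).
ρ = ρ_ref D/(D + h) = 2700 × 84.3 km/(84.3 km + 3.34 km) = 2600 kg/m³.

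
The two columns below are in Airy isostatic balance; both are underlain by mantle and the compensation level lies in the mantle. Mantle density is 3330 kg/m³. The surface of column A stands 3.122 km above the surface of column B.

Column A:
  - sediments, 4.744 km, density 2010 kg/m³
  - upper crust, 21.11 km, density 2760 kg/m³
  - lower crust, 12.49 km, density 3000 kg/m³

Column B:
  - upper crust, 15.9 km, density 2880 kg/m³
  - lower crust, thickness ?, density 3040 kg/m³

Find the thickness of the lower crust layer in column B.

Take the compensation level at the base of the deeper column (depth z_c below the surface of column A) and equate Σ ρ_i t_i down to z_c; mantle fills any gap and the z_c terms cancel.
Column A: 4.744×2010 + 21.11×2760 + 12.49×3000 + (z_c − 38.344)×3330
Column B: 3.122×0 + 15.9×2880 + x×3040 + (z_c − 3.122 − 15.9 − x)×3330
The z_c×3330 term appears on both sides and cancels. Collect the known terms of each column as K = Σ(ρt)_known − 3330 × (depth of known layers): K_A = 105269.04 − 3330×38.344 = −22416.48; K_B = 45792 − 3330×(3.122 + 15.9) = −17551.26.
Balance: K_A = K_B − x×(3330 − 3040), so x = (K_B − K_A)/(3330 − 3040) = 4865.22/290 = 16.8 km.

16.8 km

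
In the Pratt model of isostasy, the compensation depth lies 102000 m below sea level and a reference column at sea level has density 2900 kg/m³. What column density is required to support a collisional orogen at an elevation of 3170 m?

2810 kg/m³

Pratt balance: ρ_ref D = ρ (D + h).
ρ = ρ_ref D/(D + h) = 2900 × 102000 m/(102000 m + 3170 m) = 2810 kg/m³.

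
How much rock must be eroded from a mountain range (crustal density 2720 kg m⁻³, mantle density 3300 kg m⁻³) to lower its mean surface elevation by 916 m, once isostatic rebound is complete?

5210 m

Net drop Δ = e − u = e − e ρ_c/ρ_m = e (ρ_m − ρ_c)/ρ_m.
e = Δ ρ_m/(ρ_m − ρ_c) = 916 m × 3300/580 = 5210 m.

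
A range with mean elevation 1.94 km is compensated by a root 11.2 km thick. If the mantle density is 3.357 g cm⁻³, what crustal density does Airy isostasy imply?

2.86 g cm⁻³

ρ_c h = (ρ_m − ρ_c) r → ρ_c (h + r) = ρ_m r → ρ_c = ρ_m r / (h + r).
ρ_c = 3.357 × 11.2 km / (1.94 km + 11.2 km) = 2.86 g cm⁻³.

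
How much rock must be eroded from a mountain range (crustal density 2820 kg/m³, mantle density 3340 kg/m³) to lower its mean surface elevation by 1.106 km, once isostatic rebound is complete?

7.1 km

Net drop Δ = e − u = e − e ρ_c/ρ_m = e (ρ_m − ρ_c)/ρ_m.
e = Δ ρ_m/(ρ_m − ρ_c) = 1.106 km × 3340/520 = 7.1 km.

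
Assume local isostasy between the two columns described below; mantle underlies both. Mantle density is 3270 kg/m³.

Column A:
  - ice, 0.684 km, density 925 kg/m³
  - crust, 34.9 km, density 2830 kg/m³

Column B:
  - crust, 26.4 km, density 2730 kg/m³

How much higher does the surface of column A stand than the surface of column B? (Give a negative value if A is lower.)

For any compensation level in the mantle, the mantle terms cancel and isostasy reduces to e = (Σt_A − Σt_B) − (Σ(ρt)_A − Σ(ρt)_B) / ρ_m.
Σt_A = 35.584 km; Σt_B = 26.4 km; Σ(ρt)_A = 99399.7; Σ(ρt)_B = 72072 (in km·kg/m³).
e = (35.584 − 26.4) − (99399.7 − 72072) / 3270 = 0.827 km.

0.827 km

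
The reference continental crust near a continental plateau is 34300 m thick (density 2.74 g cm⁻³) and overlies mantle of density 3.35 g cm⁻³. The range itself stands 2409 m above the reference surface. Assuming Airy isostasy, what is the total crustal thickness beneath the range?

47500 m

Root depth r = h ρ_c / (ρ_m − ρ_c) = 2409 m × 2.74 / 0.61 = 10820 m.
Total thickness = T + h + r = 34300 m + 2409 m + 10820 m = 47500 m.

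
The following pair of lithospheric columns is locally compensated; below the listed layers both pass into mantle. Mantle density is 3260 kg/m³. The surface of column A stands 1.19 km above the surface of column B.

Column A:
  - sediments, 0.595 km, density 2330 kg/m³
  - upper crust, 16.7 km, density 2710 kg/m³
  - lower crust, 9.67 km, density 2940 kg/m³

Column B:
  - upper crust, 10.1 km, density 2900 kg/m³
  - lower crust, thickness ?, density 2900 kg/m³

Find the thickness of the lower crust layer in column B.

14.8 km

Take the compensation level at the base of the deeper column (depth z_c below the surface of column A) and equate Σ ρ_i t_i down to z_c; mantle fills any gap and the z_c terms cancel.
Column A: 0.595×2330 + 16.7×2710 + 9.67×2940 + (z_c − 26.965)×3260
Column B: 1.19×0 + 10.1×2900 + x×2900 + (z_c − 1.19 − 10.1 − x)×3260
The z_c×3260 term appears on both sides and cancels. Collect the known terms of each column as K = Σ(ρt)_known − 3260 × (depth of known layers): K_A = 75073.15 − 3260×26.965 = −12832.75; K_B = 29290 − 3260×(1.19 + 10.1) = −7515.4.
Balance: K_A = K_B − x×(3260 − 2900), so x = (K_B − K_A)/(3260 − 2900) = 5317.35/360 = 14.8 km.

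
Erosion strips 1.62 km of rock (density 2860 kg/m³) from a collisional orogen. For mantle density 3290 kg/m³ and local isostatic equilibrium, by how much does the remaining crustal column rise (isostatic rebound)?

Unloading: uplift u = e ρ_c/ρ_m = 1.62 km × 2860/3290 = 1.41 km.

1.41 km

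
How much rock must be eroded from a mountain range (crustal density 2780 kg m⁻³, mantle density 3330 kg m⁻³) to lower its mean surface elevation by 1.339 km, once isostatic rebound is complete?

8.11 km

Net drop Δ = e − u = e − e ρ_c/ρ_m = e (ρ_m − ρ_c)/ρ_m.
e = Δ ρ_m/(ρ_m − ρ_c) = 1.339 km × 3330/550 = 8.11 km.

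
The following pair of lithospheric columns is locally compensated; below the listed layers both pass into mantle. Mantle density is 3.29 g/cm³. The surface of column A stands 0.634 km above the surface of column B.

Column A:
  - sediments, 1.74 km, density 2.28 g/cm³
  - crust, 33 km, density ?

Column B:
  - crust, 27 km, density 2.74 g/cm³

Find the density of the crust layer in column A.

2.83 g/cm³

Take the compensation level at the base of the deeper column (depth z_c below the surface of column A) and equate Σ ρ_i t_i down to z_c; mantle fills any gap and the z_c terms cancel.
Column A: 1.74×2.28 + 33×ρ + (z_c − 34.74)×3.29
Column B: 0.634×0 + 27×2.74 + (z_c − 0.634 − 27)×3.29
The z_c×3.29 term appears on both sides and cancels. Collect the known terms of each column as K = Σ(ρt)_known − 3.29 × (depth of known layers): K_A = 3.9672 − 3.29×34.74 = −110.3274; K_B = 73.98 − 3.29×(0.634 + 27) = −16.93586.
Balance: K_A + 33×ρ = K_B, so ρ = (K_B − K_A)/33 = 93.3915/33 = 2.83 g/cm³.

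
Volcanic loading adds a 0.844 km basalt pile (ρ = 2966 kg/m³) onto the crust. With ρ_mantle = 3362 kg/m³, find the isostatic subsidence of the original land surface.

0.745 km

Subaerial loading: s = t ρ_load / ρ_m.
s = 0.844 km × 2966/3362 = 0.745 km.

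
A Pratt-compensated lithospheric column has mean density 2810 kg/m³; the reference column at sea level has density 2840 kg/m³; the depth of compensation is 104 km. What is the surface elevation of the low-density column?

1.11 km

ρ_ref D = ρ (D + h) → h = D (ρ_ref − ρ)/ρ.
h = 104 km × (2840 − 2810)/2810 = 1.11 km.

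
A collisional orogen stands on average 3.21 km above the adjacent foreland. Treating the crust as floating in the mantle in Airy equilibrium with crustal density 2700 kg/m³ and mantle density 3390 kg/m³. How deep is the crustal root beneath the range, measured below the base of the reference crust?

12.6 km

In Airy isostatic equilibrium: the weight of the topography is balanced by the buoyancy of the root, ρ_c h = (ρ_m − ρ_c) r.
r = h · ρ_c / (ρ_m − ρ_c) = 3.21 km × 2700 / (3390 − 2700) = 12.6 km.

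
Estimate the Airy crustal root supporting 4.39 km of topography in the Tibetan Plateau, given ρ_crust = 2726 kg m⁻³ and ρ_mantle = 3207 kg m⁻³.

24.9 km

Equating mass per unit area of the two columns: the weight of the topography is balanced by the buoyancy of the root, ρ_c h = (ρ_m − ρ_c) r.
r = h · ρ_c / (ρ_m − ρ_c) = 4.39 km × 2726 / (3207 − 2726) = 24.9 km.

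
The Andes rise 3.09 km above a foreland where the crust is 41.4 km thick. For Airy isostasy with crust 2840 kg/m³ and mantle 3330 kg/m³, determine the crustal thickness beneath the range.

62.4 km

Root depth r = h ρ_c / (ρ_m − ρ_c) = 3.09 km × 2840 / 490 = 17.91 km.
Total thickness = T + h + r = 41.4 km + 3.09 km + 17.91 km = 62.4 km.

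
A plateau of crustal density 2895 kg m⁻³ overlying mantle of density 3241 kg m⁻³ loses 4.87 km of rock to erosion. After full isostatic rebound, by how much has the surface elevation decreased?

Rebound u = e ρ_c/ρ_m = 4.87 km × 2895/3241 = 4.35 km.
Net surface drop = e − u = 4.87 km − 4.35 km = e (ρ_m − ρ_c)/ρ_m = 0.52 km.

0.52 km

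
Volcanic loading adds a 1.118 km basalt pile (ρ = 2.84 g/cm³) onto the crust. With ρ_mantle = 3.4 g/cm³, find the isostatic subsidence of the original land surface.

0.934 km

Subaerial loading: s = t ρ_load / ρ_m.
s = 1.118 km × 2.84/3.4 = 0.934 km.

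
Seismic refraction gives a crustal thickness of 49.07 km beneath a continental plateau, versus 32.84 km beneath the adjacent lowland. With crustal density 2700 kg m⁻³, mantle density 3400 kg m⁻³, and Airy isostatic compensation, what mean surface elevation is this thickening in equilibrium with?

3.34 km

Excess crust Δ = 49.07 km − 32.84 km = 16.23 km, split between elevation h and root r with h + r = Δ.
Airy balance ρ_c h = (ρ_m − ρ_c) r gives r = h ρ_c/(ρ_m − ρ_c), so h (1 + ρ_c/(ρ_m − ρ_c)) = Δ, i.e. h = Δ (ρ_m − ρ_c)/ρ_m.
h = 16.23 km × 700/3400 = 3.34 km.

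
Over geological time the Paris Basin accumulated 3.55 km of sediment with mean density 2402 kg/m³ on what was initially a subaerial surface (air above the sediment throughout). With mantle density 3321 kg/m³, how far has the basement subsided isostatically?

Subaerial load: s = t ρ_sed / ρ_m = 3.55 km × 2402/3321 = 2.57 km.

2.57 km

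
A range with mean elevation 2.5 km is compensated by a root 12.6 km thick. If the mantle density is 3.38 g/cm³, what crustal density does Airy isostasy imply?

ρ_c h = (ρ_m − ρ_c) r → ρ_c (h + r) = ρ_m r → ρ_c = ρ_m r / (h + r).
ρ_c = 3.38 × 12.6 km / (2.5 km + 12.6 km) = 2.82 g/cm³.

2.82 g/cm³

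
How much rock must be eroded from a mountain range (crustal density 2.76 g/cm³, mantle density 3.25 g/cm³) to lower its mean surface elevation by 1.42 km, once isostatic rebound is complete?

9.42 km

Net drop Δ = e − u = e − e ρ_c/ρ_m = e (ρ_m − ρ_c)/ρ_m.
e = Δ ρ_m/(ρ_m − ρ_c) = 1.42 km × 3.25/0.49 = 9.42 km.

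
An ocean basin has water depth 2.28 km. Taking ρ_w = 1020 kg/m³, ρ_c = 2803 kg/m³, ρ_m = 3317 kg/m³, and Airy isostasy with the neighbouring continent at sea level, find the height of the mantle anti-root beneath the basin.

7.91 km

In Airy isostatic equilibrium: replacing crust with seawater at the top is compensated by replacing crust with mantle at the base: d (ρ_c − ρ_w) = a (ρ_m − ρ_c).
a = d (ρ_c − ρ_w)/(ρ_m − ρ_c) = 2.28 km × 1783/514 = 7.91 km.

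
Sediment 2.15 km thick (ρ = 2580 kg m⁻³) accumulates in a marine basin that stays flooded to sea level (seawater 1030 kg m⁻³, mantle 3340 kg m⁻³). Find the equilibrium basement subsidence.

Submarine loading: the sediment displaces seawater, and the subsidence is in turn flooded, so s (ρ_m − ρ_w) = t (ρ_sed − ρ_w).
s = 2.15 km × (2580 − 1030) / (3340 − 1030) = 1.44 km.

1.44 km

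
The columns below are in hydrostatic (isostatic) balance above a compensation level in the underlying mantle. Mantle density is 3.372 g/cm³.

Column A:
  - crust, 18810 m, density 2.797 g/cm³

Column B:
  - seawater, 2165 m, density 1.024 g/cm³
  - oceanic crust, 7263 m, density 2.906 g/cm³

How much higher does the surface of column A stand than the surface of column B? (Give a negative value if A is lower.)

For any compensation level in the mantle, the mantle terms cancel and isostasy reduces to e = (Σt_A − Σt_B) − (Σ(ρt)_A − Σ(ρt)_B) / ρ_m.
Σt_A = 18810 m; Σt_B = 9428 m; Σ(ρt)_A = 52611.57; Σ(ρt)_B = 23323.238 (in m·g/cm³).
e = (18810 − 9428) − (52611.57 − 23323.238) / 3.372 = 696 m.

696 m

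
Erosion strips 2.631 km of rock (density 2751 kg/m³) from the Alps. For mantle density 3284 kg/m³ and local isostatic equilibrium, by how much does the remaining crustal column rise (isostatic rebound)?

Unloading: uplift u = e ρ_c/ρ_m = 2.631 km × 2751/3284 = 2.2 km.

2.2 km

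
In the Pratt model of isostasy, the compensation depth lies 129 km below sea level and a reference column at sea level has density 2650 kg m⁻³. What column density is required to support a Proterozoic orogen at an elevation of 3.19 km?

Pratt balance: ρ_ref D = ρ (D + h).
ρ = ρ_ref D/(D + h) = 2650 × 129 km/(129 km + 3.19 km) = 2590 kg m⁻³.

2590 kg m⁻³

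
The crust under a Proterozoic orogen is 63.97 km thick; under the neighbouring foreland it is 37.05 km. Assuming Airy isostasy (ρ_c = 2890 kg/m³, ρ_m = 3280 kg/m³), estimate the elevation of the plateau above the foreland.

3.2 km

Excess crust Δ = 63.97 km − 37.05 km = 26.92 km, split between elevation h and root r with h + r = Δ.
Airy balance ρ_c h = (ρ_m − ρ_c) r gives r = h ρ_c/(ρ_m − ρ_c), so h (1 + ρ_c/(ρ_m − ρ_c)) = Δ, i.e. h = Δ (ρ_m − ρ_c)/ρ_m.
h = 26.92 km × 390/3280 = 3.2 km.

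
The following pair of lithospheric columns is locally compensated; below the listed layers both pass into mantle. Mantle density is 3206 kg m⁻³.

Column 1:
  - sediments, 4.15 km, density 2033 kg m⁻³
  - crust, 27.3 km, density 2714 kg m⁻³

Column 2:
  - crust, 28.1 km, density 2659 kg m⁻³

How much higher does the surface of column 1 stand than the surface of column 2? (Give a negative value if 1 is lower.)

0.914 km

For any compensation level in the mantle, the mantle terms cancel and isostasy reduces to e = (Σt_1 − Σt_2) − (Σ(ρt)_1 − Σ(ρt)_2) / ρ_m.
Σt_1 = 31.45 km; Σt_2 = 28.1 km; Σ(ρt)_1 = 82529.15; Σ(ρt)_2 = 74717.9 (in km·kg m⁻³).
e = (31.45 − 28.1) − (82529.15 − 74717.9) / 3206 = 0.914 km.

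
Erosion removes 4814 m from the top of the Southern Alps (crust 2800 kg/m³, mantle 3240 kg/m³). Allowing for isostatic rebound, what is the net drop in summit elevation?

Rebound u = e ρ_c/ρ_m = 4814 m × 2800/3240 = 4160 m.
Net surface drop = e − u = 4814 m − 4160 m = e (ρ_m − ρ_c)/ρ_m = 654 m.

654 m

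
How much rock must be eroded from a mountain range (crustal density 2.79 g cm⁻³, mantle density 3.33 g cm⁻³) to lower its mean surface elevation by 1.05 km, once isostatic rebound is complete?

Net drop Δ = e − u = e − e ρ_c/ρ_m = e (ρ_m − ρ_c)/ρ_m.
e = Δ ρ_m/(ρ_m − ρ_c) = 1.05 km × 3.33/0.54 = 6.47 km.

6.47 km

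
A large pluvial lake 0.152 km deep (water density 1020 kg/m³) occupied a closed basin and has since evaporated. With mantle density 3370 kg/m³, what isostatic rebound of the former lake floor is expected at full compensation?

u = d ρ_w/ρ_m = 0.152 km × 1020/3370 = 0.046 km.

0.046 km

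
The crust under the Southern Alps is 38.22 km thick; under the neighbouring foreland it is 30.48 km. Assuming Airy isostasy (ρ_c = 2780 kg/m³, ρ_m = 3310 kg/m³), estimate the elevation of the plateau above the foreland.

Excess crust Δ = 38.22 km − 30.48 km = 7.74 km, split between elevation h and root r with h + r = Δ.
Airy balance ρ_c h = (ρ_m − ρ_c) r gives r = h ρ_c/(ρ_m − ρ_c), so h (1 + ρ_c/(ρ_m − ρ_c)) = Δ, i.e. h = Δ (ρ_m − ρ_c)/ρ_m.
h = 7.74 km × 530/3310 = 1.24 km.

1.24 km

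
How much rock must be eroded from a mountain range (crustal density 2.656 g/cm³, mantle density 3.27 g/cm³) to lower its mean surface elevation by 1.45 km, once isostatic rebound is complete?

Net drop Δ = e − u = e − e ρ_c/ρ_m = e (ρ_m − ρ_c)/ρ_m.
e = Δ ρ_m/(ρ_m − ρ_c) = 1.45 km × 3.27/0.614 = 7.72 km.

7.72 km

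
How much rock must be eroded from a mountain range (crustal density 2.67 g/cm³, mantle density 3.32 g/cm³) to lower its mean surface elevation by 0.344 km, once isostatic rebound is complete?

1.76 km

Net drop Δ = e − u = e − e ρ_c/ρ_m = e (ρ_m − ρ_c)/ρ_m.
e = Δ ρ_m/(ρ_m − ρ_c) = 0.344 km × 3.32/0.65 = 1.76 km.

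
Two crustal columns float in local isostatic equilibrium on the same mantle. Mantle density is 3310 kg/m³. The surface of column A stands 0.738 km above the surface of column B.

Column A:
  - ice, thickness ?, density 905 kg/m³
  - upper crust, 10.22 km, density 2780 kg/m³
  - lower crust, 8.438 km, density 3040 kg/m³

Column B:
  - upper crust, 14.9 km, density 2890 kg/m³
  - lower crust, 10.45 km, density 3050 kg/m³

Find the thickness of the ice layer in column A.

1.55 km

Take the compensation level at the base of the deeper column (depth z_c below the surface of column A) and equate Σ ρ_i t_i down to z_c; mantle fills any gap and the z_c terms cancel.
Column A: x×905 + 10.22×2780 + 8.438×3040 + (z_c − 18.658 − x)×3310
Column B: 0.738×0 + 14.9×2890 + 10.45×3050 + (z_c − 0.738 − 25.35)×3310
The z_c×3310 term appears on both sides and cancels. Collect the known terms of each column as K = Σ(ρt)_known − 3310 × (depth of known layers): K_A = 54063.12 − 3310×18.658 = −7694.86; K_B = 74933.5 − 3310×(0.738 + 25.35) = −11417.78.
Balance: K_A − x×(3310 − 905) = K_B, so x = (K_A − K_B)/(3310 − 905) = 3722.92/2405 = 1.55 km.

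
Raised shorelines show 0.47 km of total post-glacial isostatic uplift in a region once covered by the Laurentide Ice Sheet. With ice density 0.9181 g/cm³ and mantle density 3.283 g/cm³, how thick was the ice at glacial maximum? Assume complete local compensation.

u = t ρ_ice/ρ_m → t = u ρ_m/ρ_ice = 0.47 km × 3.283/0.9181 = 1.68 km.

1.68 km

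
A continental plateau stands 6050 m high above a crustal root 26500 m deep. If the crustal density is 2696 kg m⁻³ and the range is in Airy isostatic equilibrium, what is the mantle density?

Airy balance: ρ_c h = (ρ_m − ρ_c) r → ρ_m = ρ_c (1 + h/r).
ρ_m = 2696 × (1 + 6050 m/26500 m) = 3310 kg m⁻³.

3310 kg m⁻³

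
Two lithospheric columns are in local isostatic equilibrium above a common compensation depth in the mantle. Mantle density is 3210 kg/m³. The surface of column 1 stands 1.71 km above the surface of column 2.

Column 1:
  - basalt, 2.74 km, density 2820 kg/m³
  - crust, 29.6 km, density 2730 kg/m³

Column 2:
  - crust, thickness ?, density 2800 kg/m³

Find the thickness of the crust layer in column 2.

23.9 km

Take the compensation level at the base of the deeper column (depth z_c below the surface of column 1) and equate Σ ρ_i t_i down to z_c; mantle fills any gap and the z_c terms cancel.
Column 1: 2.74×2820 + 29.6×2730 + (z_c − 32.34)×3210
Column 2: 1.71×0 + x×2800 + (z_c − 1.71 − 0 − x)×3210
The z_c×3210 term appears on both sides and cancels. Collect the known terms of each column as K = Σ(ρt)_known − 3210 × (depth of known layers): K_1 = 88534.8 − 3210×32.34 = −15276.6; K_2 = 0 − 3210×(1.71 + 0) = −5489.1.
Balance: K_1 = K_2 − x×(3210 − 2800), so x = (K_2 − K_1)/(3210 − 2800) = 9787.5/410 = 23.9 km.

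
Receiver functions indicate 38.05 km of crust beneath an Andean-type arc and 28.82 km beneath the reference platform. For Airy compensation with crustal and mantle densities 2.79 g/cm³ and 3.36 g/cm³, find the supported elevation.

1.57 km

Excess crust Δ = 38.05 km − 28.82 km = 9.23 km, split between elevation h and root r with h + r = Δ.
Airy balance ρ_c h = (ρ_m − ρ_c) r gives r = h ρ_c/(ρ_m − ρ_c), so h (1 + ρ_c/(ρ_m − ρ_c)) = Δ, i.e. h = Δ (ρ_m − ρ_c)/ρ_m.
h = 9.23 km × 0.57/3.36 = 1.57 km.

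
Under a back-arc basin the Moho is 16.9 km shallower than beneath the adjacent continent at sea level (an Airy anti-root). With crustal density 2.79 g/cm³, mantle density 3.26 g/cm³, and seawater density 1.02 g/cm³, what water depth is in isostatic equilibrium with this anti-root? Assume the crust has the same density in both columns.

4.49 km

Replacing a thickness d of crust by seawater at the top must be balanced by replacing crust with mantle at the base: d (ρ_c − ρ_w) = a (ρ_m − ρ_c).
d = a (ρ_m − ρ_c)/(ρ_c − ρ_w) = 16.9 km × 0.47/1.77 = 4.49 km.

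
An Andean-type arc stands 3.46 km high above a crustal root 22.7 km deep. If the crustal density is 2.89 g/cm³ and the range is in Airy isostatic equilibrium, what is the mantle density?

Airy balance: ρ_c h = (ρ_m − ρ_c) r → ρ_m = ρ_c (1 + h/r).
ρ_m = 2.89 × (1 + 3.46 km/22.7 km) = 3.33 g/cm³.

3.33 g/cm³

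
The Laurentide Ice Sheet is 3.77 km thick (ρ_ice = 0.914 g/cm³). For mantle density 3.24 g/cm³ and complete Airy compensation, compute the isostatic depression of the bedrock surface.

Equating mass per unit area of the two columns: the ice load ρ_ice t is balanced by mantle displaced below, ρ_m s.
s = t ρ_ice / ρ_m = 3.77 km × 0.914/3.24 = 1.06 km.

1.06 km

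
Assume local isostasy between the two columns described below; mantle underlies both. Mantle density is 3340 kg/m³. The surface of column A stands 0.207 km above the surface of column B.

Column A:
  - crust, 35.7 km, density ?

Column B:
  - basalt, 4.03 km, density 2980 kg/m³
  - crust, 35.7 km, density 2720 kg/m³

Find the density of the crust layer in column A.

2660 kg/m³

Take the compensation level at the base of the deeper column (depth z_c below the surface of column A) and equate Σ ρ_i t_i down to z_c; mantle fills any gap and the z_c terms cancel.
Column A: 35.7×ρ + (z_c − 35.7)×3340
Column B: 0.207×0 + 4.03×2980 + 35.7×2720 + (z_c − 0.207 − 39.73)×3340
The z_c×3340 term appears on both sides and cancels. Collect the known terms of each column as K = Σ(ρt)_known − 3340 × (depth of known layers): K_A = 0 − 3340×35.7 = −119238; K_B = 109113.4 − 3340×(0.207 + 39.73) = −24276.18.
Balance: K_A + 35.7×ρ = K_B, so ρ = (K_B − K_A)/35.7 = 94961.8/35.7 = 2660 kg/m³.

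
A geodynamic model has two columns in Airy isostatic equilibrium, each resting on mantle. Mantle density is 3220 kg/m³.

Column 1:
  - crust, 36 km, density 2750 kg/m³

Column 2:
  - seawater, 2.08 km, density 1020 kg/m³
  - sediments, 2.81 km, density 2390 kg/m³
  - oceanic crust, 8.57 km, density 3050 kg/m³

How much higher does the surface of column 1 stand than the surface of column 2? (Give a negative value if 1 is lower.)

2.66 km

For any compensation level in the mantle, the mantle terms cancel and isostasy reduces to e = (Σt_1 − Σt_2) − (Σ(ρt)_1 − Σ(ρt)_2) / ρ_m.
Σt_1 = 36 km; Σt_2 = 13.46 km; Σ(ρt)_1 = 99000; Σ(ρt)_2 = 34976 (in km·kg/m³).
e = (36 − 13.46) − (99000 − 34976) / 3220 = 2.66 km.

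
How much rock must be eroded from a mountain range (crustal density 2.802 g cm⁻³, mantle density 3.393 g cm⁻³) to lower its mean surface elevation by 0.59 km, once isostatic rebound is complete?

3.39 km

Net drop Δ = e − u = e − e ρ_c/ρ_m = e (ρ_m − ρ_c)/ρ_m.
e = Δ ρ_m/(ρ_m − ρ_c) = 0.59 km × 3.393/0.591 = 3.39 km.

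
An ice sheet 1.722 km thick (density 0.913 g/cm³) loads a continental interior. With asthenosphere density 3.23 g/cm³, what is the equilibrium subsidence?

Equating mass per unit area of the two columns: the ice load ρ_ice t is balanced by mantle displaced below, ρ_m s.
s = t ρ_ice / ρ_m = 1.722 km × 0.913/3.23 = 0.487 km.

0.487 km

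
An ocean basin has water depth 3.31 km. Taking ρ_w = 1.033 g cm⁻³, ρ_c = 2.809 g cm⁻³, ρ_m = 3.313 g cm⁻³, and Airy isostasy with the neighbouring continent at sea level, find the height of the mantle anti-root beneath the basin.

Isostatic balance requires: replacing crust with seawater at the top is compensated by replacing crust with mantle at the base: d (ρ_c − ρ_w) = a (ρ_m − ρ_c).
a = d (ρ_c − ρ_w)/(ρ_m − ρ_c) = 3.31 km × 1.776/0.504 = 11.7 km.

11.7 km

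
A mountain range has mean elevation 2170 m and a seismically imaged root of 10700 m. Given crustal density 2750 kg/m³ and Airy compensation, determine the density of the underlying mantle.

3310 kg/m³

Airy balance: ρ_c h = (ρ_m − ρ_c) r → ρ_m = ρ_c (1 + h/r).
ρ_m = 2750 × (1 + 2170 m/10700 m) = 3310 kg/m³.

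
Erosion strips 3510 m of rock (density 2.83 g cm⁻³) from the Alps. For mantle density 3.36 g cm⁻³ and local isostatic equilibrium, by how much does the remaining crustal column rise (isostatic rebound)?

2960 m

Unloading: uplift u = e ρ_c/ρ_m = 3510 m × 2.83/3.36 = 2960 m.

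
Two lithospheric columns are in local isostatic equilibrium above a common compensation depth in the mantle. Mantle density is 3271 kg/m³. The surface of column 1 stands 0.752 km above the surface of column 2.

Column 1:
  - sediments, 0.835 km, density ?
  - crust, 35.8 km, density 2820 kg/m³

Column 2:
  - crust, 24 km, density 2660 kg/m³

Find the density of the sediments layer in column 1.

Take the compensation level at the base of the deeper column (depth z_c below the surface of column 1) and equate Σ ρ_i t_i down to z_c; mantle fills any gap and the z_c terms cancel.
Column 1: 0.835×ρ + 35.8×2820 + (z_c − 36.635)×3271
Column 2: 0.752×0 + 24×2660 + (z_c − 0.752 − 24)×3271
The z_c×3271 term appears on both sides and cancels. Collect the known terms of each column as K = Σ(ρt)_known − 3271 × (depth of known layers): K_1 = 100956 − 3271×36.635 = −18877.085; K_2 = 63840 − 3271×(0.752 + 24) = −17123.792.
Balance: K_1 + 0.835×ρ = K_2, so ρ = (K_2 − K_1)/0.835 = 1753.29/0.835 = 2100 kg/m³.

2100 kg/m³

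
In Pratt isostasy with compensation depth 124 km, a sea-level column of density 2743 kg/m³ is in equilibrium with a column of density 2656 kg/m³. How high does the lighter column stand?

ρ_ref D = ρ (D + h) → h = D (ρ_ref − ρ)/ρ.
h = 124 km × (2743 − 2656)/2656 = 4.06 km.

4.06 km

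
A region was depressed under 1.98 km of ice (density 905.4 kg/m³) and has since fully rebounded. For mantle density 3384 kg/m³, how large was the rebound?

0.53 km

Removing the load lets mantle flow back in; uplift u satisfies ρ_ice t = ρ_m u.
u = t ρ_ice/ρ_m = 1.98 km × 905.4/3384 = 0.53 km.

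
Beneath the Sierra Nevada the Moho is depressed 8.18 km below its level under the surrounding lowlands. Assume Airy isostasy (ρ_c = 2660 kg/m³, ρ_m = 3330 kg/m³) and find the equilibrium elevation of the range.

2.06 km

By Archimedes' principle applied to the lithosphere: ρ_c h = (ρ_m − ρ_c) r.
h = r (ρ_m − ρ_c) / ρ_c = 8.18 km × (3330 − 2660) / 2660 = 2.06 km.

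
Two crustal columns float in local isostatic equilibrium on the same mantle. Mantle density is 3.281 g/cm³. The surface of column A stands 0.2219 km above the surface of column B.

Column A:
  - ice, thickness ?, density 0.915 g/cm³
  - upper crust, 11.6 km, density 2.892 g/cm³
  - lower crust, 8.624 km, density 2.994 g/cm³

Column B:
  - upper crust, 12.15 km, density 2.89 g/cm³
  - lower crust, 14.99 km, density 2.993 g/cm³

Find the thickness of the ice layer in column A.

Take the compensation level at the base of the deeper column (depth z_c below the surface of column A) and equate Σ ρ_i t_i down to z_c; mantle fills any gap and the z_c terms cancel.
Column A: x×0.915 + 11.6×2.892 + 8.624×2.994 + (z_c − 20.224 − x)×3.281
Column B: 0.2219×0 + 12.15×2.89 + 14.99×2.993 + (z_c − 0.2219 − 27.14)×3.281
The z_c×3.281 term appears on both sides and cancels. Collect the known terms of each column as K = Σ(ρt)_known − 3.281 × (depth of known layers): K_A = 59.367456 − 3.281×20.224 = −6.987488; K_B = 79.97857 − 3.281×(0.2219 + 27.14) = −9.7958239.
Balance: K_A − x×(3.281 − 0.915) = K_B, so x = (K_A − K_B)/(3.281 − 0.915) = 2.80834/2.366 = 1.19 km.

1.19 km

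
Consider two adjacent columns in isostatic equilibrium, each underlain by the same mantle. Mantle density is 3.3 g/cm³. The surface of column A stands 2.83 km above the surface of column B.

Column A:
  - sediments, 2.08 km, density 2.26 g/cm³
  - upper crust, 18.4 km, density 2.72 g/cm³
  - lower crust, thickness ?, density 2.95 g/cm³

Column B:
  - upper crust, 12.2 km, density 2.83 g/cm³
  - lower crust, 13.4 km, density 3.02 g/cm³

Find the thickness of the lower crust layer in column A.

17.1 km

Take the compensation level at the base of the deeper column (depth z_c below the surface of column A) and equate Σ ρ_i t_i down to z_c; mantle fills any gap and the z_c terms cancel.
Column A: 2.08×2.26 + 18.4×2.72 + x×2.95 + (z_c − 20.48 − x)×3.3
Column B: 2.83×0 + 12.2×2.83 + 13.4×3.02 + (z_c − 2.83 − 25.6)×3.3
The z_c×3.3 term appears on both sides and cancels. Collect the known terms of each column as K = Σ(ρt)_known − 3.3 × (depth of known layers): K_A = 54.7488 − 3.3×20.48 = −12.8352; K_B = 74.994 − 3.3×(2.83 + 25.6) = −18.825.
Balance: K_A − x×(3.3 − 2.95) = K_B, so x = (K_A − K_B)/(3.3 − 2.95) = 5.9898/0.35 = 17.1 km.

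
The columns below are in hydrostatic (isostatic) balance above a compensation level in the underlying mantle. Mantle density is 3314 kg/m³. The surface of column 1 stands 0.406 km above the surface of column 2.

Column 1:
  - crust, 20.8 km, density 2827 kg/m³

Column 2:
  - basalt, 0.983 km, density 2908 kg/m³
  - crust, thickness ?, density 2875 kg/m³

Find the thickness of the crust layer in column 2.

19.1 km

Take the compensation level at the base of the deeper column (depth z_c below the surface of column 1) and equate Σ ρ_i t_i down to z_c; mantle fills any gap and the z_c terms cancel.
Column 1: 20.8×2827 + (z_c − 20.8)×3314
Column 2: 0.406×0 + 0.983×2908 + x×2875 + (z_c − 0.406 − 0.983 − x)×3314
The z_c×3314 term appears on both sides and cancels. Collect the known terms of each column as K = Σ(ρt)_known − 3314 × (depth of known layers): K_1 = 58801.6 − 3314×20.8 = −10129.6; K_2 = 2858.564 − 3314×(0.406 + 0.983) = −1744.582.
Balance: K_1 = K_2 − x×(3314 − 2875), so x = (K_2 − K_1)/(3314 − 2875) = 8385.02/439 = 19.1 km.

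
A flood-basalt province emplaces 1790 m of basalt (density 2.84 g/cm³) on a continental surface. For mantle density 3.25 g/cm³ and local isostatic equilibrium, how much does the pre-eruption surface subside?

Subaerial loading: s = t ρ_load / ρ_m.
s = 1790 m × 2.84/3.25 = 1560 m.

1560 m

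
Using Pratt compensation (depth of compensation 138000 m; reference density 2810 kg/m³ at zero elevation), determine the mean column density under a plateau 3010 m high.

Pratt balance: ρ_ref D = ρ (D + h).
ρ = ρ_ref D/(D + h) = 2810 × 138000 m/(138000 m + 3010 m) = 2750 kg/m³.

2750 kg/m³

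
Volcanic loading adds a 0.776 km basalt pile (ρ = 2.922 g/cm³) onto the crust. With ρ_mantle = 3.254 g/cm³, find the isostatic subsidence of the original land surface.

0.697 km

Subaerial loading: s = t ρ_load / ρ_m.
s = 0.776 km × 2.922/3.254 = 0.697 km.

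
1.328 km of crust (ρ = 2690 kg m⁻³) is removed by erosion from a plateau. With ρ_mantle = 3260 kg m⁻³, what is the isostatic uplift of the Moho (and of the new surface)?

Unloading: uplift u = e ρ_c/ρ_m = 1.328 km × 2690/3260 = 1.1 km.

1.1 km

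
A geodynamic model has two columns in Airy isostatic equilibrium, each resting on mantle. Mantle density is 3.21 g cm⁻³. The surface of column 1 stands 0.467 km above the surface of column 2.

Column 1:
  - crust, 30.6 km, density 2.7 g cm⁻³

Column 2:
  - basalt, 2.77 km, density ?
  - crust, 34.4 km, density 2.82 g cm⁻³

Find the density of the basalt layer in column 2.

2.96 g cm⁻³

Take the compensation level at the base of the deeper column (depth z_c below the surface of column 1) and equate Σ ρ_i t_i down to z_c; mantle fills any gap and the z_c terms cancel.
Column 1: 30.6×2.7 + (z_c − 30.6)×3.21
Column 2: 0.467×0 + 2.77×ρ + 34.4×2.82 + (z_c − 0.467 − 37.17)×3.21
The z_c×3.21 term appears on both sides and cancels. Collect the known terms of each column as K = Σ(ρt)_known − 3.21 × (depth of known layers): K_1 = 82.62 − 3.21×30.6 = −15.606; K_2 = 97.008 − 3.21×(0.467 + 37.17) = −23.80677.
Balance: K_1 = K_2 + 2.77×ρ, so ρ = (K_1 − K_2)/2.77 = 8.20077/2.77 = 2.96 g cm⁻³.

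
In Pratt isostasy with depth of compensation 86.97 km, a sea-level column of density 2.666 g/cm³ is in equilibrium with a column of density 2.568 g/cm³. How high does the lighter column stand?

ρ_ref D = ρ (D + h) → h = D (ρ_ref − ρ)/ρ.
h = 86.97 km × (2.666 − 2.568)/2.568 = 3.32 km.

3.32 km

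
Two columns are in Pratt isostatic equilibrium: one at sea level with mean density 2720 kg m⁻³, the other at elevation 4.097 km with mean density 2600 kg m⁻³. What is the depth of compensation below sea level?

88.8 km

ρ_ref D = ρ (D + h) → D (ρ_ref − ρ) = ρ h.
D = ρ h/(ρ_ref − ρ) = 2600 × 4.097 km/(2720 − 2600) = 88.8 km.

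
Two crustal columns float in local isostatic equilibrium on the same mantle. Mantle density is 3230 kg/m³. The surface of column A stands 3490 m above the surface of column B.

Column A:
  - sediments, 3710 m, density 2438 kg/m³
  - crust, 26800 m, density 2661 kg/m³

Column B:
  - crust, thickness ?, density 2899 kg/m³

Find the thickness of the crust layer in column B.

20900 m

Take the compensation level at the base of the deeper column (depth z_c below the surface of column A) and equate Σ ρ_i t_i down to z_c; mantle fills any gap and the z_c terms cancel.
Column A: 3710×2438 + 26800×2661 + (z_c − 30510)×3230
Column B: 3490×0 + x×2899 + (z_c − 3490 − 0 − x)×3230
The z_c×3230 term appears on both sides and cancels. Collect the known terms of each column as K = Σ(ρt)_known − 3230 × (depth of known layers): K_A = 80359780 − 3230×30510 = −18187520; K_B = 0 − 3230×(3490 + 0) = −11272700.
Balance: K_A = K_B − x×(3230 − 2899), so x = (K_B − K_A)/(3230 − 2899) = 6914820/331 = 20900 m.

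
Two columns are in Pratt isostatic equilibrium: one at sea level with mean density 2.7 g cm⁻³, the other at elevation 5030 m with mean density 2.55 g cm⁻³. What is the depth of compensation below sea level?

ρ_ref D = ρ (D + h) → D (ρ_ref − ρ) = ρ h.
D = ρ h/(ρ_ref − ρ) = 2.55 × 5030 m/(2.7 − 2.55) = 85500 m.

85500 m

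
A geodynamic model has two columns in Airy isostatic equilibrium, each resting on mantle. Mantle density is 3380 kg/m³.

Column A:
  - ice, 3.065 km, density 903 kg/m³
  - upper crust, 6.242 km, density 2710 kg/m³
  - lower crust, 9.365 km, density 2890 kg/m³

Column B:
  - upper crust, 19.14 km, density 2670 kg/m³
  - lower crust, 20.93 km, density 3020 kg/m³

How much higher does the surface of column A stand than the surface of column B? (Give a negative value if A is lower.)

−1.41 km

For any compensation level in the mantle, the mantle terms cancel and isostasy reduces to e = (Σt_A − Σt_B) − (Σ(ρt)_A − Σ(ρt)_B) / ρ_m.
Σt_A = 18.672 km; Σt_B = 40.07 km; Σ(ρt)_A = 46748.365; Σ(ρt)_B = 114312.4 (in km·kg/m³).
e = (18.672 − 40.07) − (46748.365 − 114312.4) / 3380 = −1.41 km.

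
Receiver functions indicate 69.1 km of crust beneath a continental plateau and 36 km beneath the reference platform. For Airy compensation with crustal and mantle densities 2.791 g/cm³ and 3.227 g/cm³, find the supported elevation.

Excess crust Δ = 69.1 km − 36 km = 33.1 km, split between elevation h and root r with h + r = Δ.
Airy balance ρ_c h = (ρ_m − ρ_c) r gives r = h ρ_c/(ρ_m − ρ_c), so h (1 + ρ_c/(ρ_m − ρ_c)) = Δ, i.e. h = Δ (ρ_m − ρ_c)/ρ_m.
h = 33.1 km × 0.436/3.227 = 4.47 km.

4.47 km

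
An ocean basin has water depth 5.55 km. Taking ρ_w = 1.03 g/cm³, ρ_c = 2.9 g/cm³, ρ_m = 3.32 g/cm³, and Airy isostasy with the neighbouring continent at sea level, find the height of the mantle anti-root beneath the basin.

24.7 km

Isostatic balance requires: replacing crust with seawater at the top is compensated by replacing crust with mantle at the base: d (ρ_c − ρ_w) = a (ρ_m − ρ_c).
a = d (ρ_c − ρ_w)/(ρ_m − ρ_c) = 5.55 km × 1.87/0.42 = 24.7 km.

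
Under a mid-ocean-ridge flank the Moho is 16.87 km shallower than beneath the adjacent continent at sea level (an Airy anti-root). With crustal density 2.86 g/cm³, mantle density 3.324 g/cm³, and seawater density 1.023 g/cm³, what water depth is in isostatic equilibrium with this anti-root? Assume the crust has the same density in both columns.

Replacing a thickness d of crust by seawater at the top must be balanced by replacing crust with mantle at the base: d (ρ_c − ρ_w) = a (ρ_m − ρ_c).
d = a (ρ_m − ρ_c)/(ρ_c − ρ_w) = 16.87 km × 0.464/1.837 = 4.26 km.

4.26 km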